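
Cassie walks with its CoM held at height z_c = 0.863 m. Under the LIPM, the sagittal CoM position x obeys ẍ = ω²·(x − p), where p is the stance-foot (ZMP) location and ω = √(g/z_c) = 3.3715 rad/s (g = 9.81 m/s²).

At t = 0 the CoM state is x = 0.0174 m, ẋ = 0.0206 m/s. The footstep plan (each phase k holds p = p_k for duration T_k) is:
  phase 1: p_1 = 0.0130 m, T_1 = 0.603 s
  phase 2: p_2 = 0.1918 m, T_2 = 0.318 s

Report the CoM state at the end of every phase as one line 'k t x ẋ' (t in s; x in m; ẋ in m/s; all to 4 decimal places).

phase 1: p=0.0130, T=0.603, ωT=2.033015, cosh=3.884007, sinh=3.753067; start (x,ẋ)=(0.017400, 0.020600) → end (x,ẋ)=(0.053021, 0.135686)
phase 2: p=0.1918, T=0.318, ωT=1.072137, cosh=1.631946, sinh=1.289670; start (x,ẋ)=(0.053021, 0.135686) → end (x,ẋ)=(0.017223, -0.381996)

1 0.6030 0.0530 0.1357
2 0.9210 0.0172 -0.3820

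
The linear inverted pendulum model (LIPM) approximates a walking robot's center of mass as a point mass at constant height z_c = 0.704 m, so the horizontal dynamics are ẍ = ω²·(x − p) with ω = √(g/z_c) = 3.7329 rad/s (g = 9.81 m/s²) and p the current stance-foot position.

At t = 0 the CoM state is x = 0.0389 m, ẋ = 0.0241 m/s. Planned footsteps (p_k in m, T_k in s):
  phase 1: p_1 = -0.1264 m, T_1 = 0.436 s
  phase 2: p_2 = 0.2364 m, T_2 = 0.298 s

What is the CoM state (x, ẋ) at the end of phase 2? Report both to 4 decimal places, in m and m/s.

phase 1: p=-0.1264, T=0.436, ωT=1.627544, cosh=2.643884, sinh=2.447473; start (x,ẋ)=(0.038900, 0.024100) → end (x,ẋ)=(0.326435, 1.573927)
phase 2: p=0.2364, T=0.298, ωT=1.112404, cosh=1.685215, sinh=1.356447; start (x,ẋ)=(0.326435, 1.573927) → end (x,ẋ)=(0.960056, 3.108297)

x = 0.9601, ẋ = 3.1083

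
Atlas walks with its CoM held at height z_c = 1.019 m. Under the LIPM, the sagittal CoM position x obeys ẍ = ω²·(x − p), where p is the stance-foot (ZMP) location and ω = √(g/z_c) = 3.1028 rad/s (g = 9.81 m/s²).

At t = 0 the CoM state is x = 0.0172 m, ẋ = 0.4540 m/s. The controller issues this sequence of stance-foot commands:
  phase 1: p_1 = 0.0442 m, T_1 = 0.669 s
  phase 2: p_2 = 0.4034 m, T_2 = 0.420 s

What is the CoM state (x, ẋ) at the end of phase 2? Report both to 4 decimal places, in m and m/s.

x = 1.4410, ẋ = 3.5405

phase 1: p=0.0442, T=0.669, ωT=2.075773, cosh=4.048083, sinh=3.922624; start (x,ẋ)=(0.017200, 0.454000) → end (x,ẋ)=(0.508858, 1.509210)
phase 2: p=0.4034, T=0.420, ωT=1.303176, cosh=1.976318, sinh=1.704651; start (x,ẋ)=(0.508858, 1.509210) → end (x,ẋ)=(1.440965, 3.540465)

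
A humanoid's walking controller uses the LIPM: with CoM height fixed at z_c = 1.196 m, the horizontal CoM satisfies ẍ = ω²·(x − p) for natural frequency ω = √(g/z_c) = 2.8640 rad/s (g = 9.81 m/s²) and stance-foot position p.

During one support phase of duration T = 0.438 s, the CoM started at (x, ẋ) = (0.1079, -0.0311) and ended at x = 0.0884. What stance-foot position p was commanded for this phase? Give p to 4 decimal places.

p = 0.1101

ωT = 2.8640·0.438 = 1.254432; cosh(ωT) = 1.895542, sinh(ωT) = 1.610304
x(T) = p + (x₀−p)·cosh(ωT) + (ẋ₀/ω)·sinh(ωT) ⇒ p·(1 − cosh) = x(T) − x₀·cosh − (ẋ₀/ω)·sinh
numerator   = 0.0884 − (0.1079)·1.895542 − (-0.0311/2.8640)·1.610304 = -0.098643
denominator = 1 − 1.895542 = -0.895542
p = -0.098643 / -0.895542 = 0.1101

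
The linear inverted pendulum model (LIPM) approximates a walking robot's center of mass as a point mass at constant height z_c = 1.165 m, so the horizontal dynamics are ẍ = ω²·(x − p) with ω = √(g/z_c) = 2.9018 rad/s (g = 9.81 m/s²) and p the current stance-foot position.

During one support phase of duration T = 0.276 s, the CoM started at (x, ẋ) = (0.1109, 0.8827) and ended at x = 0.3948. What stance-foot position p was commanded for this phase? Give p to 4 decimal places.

ωT = 2.9018·0.276 = 0.800897; cosh(ωT) = 1.338232, sinh(ωT) = 0.889306
x(T) = p + (x₀−p)·cosh(ωT) + (ẋ₀/ω)·sinh(ωT) ⇒ p·(1 − cosh) = x(T) − x₀·cosh − (ẋ₀/ω)·sinh
numerator   = 0.3948 − (0.1109)·1.338232 − (0.8827/2.9018)·0.889306 = -0.024128
denominator = 1 − 1.338232 = -0.338232
p = -0.024128 / -0.338232 = 0.0713

p = 0.0713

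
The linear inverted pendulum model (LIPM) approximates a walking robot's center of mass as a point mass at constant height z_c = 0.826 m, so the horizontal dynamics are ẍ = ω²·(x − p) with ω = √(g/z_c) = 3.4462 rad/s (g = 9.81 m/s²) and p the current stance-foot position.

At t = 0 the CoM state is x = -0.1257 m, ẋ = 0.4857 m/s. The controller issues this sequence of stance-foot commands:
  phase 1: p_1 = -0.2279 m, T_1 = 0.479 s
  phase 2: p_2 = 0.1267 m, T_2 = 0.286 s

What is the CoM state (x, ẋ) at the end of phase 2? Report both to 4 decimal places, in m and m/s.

x = 1.2814, ẋ = 4.4451

phase 1: p=-0.2279, T=0.479, ωT=1.650730, cosh=2.701346, sinh=2.509436; start (x,ẋ)=(-0.125700, 0.485700) → end (x,ẋ)=(0.401852, 2.195871)
phase 2: p=0.1267, T=0.286, ωT=0.985613, cosh=1.526332, sinh=1.153122; start (x,ẋ)=(0.401852, 2.195871) → end (x,ẋ)=(1.281427, 4.445052)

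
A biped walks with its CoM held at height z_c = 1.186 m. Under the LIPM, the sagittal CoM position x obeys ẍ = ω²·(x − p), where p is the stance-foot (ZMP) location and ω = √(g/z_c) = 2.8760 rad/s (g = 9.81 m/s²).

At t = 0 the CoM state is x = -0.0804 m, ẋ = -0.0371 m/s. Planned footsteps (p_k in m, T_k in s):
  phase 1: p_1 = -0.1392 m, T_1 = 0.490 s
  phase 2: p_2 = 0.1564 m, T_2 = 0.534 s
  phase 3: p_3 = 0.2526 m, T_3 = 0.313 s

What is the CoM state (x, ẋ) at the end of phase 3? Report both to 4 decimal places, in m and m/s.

phase 1: p=-0.1392, T=0.490, ωT=1.409240, cosh=2.168586, sinh=1.924257; start (x,ẋ)=(-0.080400, -0.037100) → end (x,ẋ)=(-0.036510, 0.244954)
phase 2: p=0.1564, T=0.534, ωT=1.535784, cosh=2.430126, sinh=2.214839; start (x,ẋ)=(-0.036510, 0.244954) → end (x,ẋ)=(-0.123753, -0.633542)
phase 3: p=0.2526, T=0.313, ωT=0.900188, cosh=1.433279, sinh=1.026786; start (x,ẋ)=(-0.123753, -0.633542) → end (x,ẋ)=(-0.513006, -2.019427)

x = -0.5130, ẋ = -2.0194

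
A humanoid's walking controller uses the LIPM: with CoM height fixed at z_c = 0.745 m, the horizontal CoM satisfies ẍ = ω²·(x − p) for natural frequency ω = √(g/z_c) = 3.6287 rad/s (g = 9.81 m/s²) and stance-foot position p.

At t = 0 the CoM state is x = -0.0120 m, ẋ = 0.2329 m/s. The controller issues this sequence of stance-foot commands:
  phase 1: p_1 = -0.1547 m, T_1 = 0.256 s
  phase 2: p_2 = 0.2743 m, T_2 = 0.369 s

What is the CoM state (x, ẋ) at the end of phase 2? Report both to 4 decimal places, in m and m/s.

phase 1: p=-0.1547, T=0.256, ωT=0.928947, cosh=1.463406, sinh=1.068436; start (x,ẋ)=(-0.012000, 0.232900) → end (x,ẋ)=(0.122703, 0.894080)
phase 2: p=0.2743, T=0.369, ωT=1.338990, cosh=2.038650, sinh=1.776540; start (x,ẋ)=(0.122703, 0.894080) → end (x,ẋ)=(0.402971, 0.845443)

x = 0.4030, ẋ = 0.8454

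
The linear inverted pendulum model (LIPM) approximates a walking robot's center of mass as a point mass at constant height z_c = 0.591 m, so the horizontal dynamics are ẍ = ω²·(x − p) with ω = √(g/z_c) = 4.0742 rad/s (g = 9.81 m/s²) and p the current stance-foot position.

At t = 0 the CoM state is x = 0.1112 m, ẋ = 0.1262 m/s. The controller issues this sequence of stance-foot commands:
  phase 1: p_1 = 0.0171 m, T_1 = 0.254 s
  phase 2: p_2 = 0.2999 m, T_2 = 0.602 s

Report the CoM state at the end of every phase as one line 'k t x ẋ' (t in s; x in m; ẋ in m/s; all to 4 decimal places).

phase 1: p=0.0171, T=0.254, ωT=1.034847, cosh=1.584978, sinh=1.229697; start (x,ẋ)=(0.111200, 0.126200) → end (x,ẋ)=(0.204337, 0.671468)
phase 2: p=0.2999, T=0.602, ωT=2.452668, cosh=5.852687, sinh=5.766623; start (x,ẋ)=(0.204337, 0.671468) → end (x,ẋ)=(0.690995, 1.684695)

1 0.2540 0.2043 0.6715
2 0.8560 0.6910 1.6847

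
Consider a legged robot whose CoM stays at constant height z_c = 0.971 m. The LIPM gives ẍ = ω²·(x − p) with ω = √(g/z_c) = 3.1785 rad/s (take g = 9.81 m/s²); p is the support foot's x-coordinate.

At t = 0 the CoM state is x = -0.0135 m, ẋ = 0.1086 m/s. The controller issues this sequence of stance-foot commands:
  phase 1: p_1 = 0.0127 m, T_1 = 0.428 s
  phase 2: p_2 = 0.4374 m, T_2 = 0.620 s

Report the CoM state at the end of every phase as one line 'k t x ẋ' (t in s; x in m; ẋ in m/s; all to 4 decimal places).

phase 1: p=0.0127, T=0.428, ωT=1.360398, cosh=2.077151, sinh=1.820593; start (x,ẋ)=(-0.013500, 0.108600) → end (x,ẋ)=(0.020483, 0.073966)
phase 2: p=0.4374, T=0.620, ωT=1.970670, cosh=3.657423, sinh=3.518059; start (x,ẋ)=(0.020483, 0.073966) → end (x,ẋ)=(-1.005575, -4.391506)

1 0.4280 0.0205 0.0740
2 1.0480 -1.0056 -4.3915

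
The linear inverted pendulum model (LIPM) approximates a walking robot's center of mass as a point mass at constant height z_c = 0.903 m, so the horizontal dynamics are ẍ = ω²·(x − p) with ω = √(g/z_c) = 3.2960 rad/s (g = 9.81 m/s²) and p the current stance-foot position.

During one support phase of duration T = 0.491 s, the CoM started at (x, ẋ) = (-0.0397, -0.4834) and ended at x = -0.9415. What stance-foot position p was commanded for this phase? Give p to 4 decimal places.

p = 0.2973

ωT = 3.2960·0.491 = 1.618336; cosh(ωT) = 2.621459, sinh(ωT) = 2.423230
x(T) = p + (x₀−p)·cosh(ωT) + (ẋ₀/ω)·sinh(ωT) ⇒ p·(1 − cosh) = x(T) − x₀·cosh − (ẋ₀/ω)·sinh
numerator   = -0.9415 − (-0.0397)·2.621459 − (-0.4834/3.2960)·2.423230 = -0.482031
denominator = 1 − 2.621459 = -1.621459
p = -0.482031 / -1.621459 = 0.2973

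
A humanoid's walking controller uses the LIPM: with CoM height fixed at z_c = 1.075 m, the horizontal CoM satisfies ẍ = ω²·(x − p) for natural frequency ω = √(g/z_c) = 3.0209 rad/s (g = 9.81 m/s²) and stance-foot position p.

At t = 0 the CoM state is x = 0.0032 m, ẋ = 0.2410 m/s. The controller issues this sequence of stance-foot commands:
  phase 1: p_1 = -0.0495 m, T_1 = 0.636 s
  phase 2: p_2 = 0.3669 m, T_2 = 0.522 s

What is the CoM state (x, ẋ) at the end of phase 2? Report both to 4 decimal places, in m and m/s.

x = 1.5054, ẋ = 3.7016

phase 1: p=-0.0495, T=0.636, ωT=1.921292, cosh=3.488099, sinh=3.341681; start (x,ẋ)=(0.003200, 0.241000) → end (x,ẋ)=(0.400914, 1.372632)
phase 2: p=0.3669, T=0.522, ωT=1.576910, cosh=2.523294, sinh=2.316682; start (x,ẋ)=(0.400914, 1.372632) → end (x,ẋ)=(1.505378, 3.701600)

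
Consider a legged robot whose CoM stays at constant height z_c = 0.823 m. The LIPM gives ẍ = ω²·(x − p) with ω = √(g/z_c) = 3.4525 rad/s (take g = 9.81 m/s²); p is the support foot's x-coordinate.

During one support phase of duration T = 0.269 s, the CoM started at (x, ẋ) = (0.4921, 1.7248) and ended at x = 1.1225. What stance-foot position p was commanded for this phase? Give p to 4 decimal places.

p = 0.2831

ωT = 3.4525·0.269 = 0.928723; cosh(ωT) = 1.463166, sinh(ωT) = 1.068108
x(T) = p + (x₀−p)·cosh(ωT) + (ẋ₀/ω)·sinh(ωT) ⇒ p·(1 − cosh) = x(T) − x₀·cosh − (ẋ₀/ω)·sinh
numerator   = 1.1225 − (0.4921)·1.463166 − (1.7248/3.4525)·1.068108 = -0.131129
denominator = 1 − 1.463166 = -0.463166
p = -0.131129 / -0.463166 = 0.2831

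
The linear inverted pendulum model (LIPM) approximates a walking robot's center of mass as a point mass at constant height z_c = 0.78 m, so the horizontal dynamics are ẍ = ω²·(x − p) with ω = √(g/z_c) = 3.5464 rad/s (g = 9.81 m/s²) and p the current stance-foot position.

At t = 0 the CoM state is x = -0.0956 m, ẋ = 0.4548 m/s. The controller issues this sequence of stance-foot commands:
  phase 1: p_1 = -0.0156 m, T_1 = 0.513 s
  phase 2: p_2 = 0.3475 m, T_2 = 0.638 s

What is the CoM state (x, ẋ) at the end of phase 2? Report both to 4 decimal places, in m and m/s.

x = 0.0119, ẋ = -1.0437

phase 1: p=-0.0156, T=0.513, ωT=1.819303, cosh=3.164849, sinh=3.002710; start (x,ẋ)=(-0.095600, 0.454800) → end (x,ẋ)=(0.116288, 0.587468)
phase 2: p=0.3475, T=0.638, ωT=2.262603, cosh=4.856074, sinh=4.751995; start (x,ẋ)=(0.116288, 0.587468) → end (x,ẋ)=(0.011894, -1.043707)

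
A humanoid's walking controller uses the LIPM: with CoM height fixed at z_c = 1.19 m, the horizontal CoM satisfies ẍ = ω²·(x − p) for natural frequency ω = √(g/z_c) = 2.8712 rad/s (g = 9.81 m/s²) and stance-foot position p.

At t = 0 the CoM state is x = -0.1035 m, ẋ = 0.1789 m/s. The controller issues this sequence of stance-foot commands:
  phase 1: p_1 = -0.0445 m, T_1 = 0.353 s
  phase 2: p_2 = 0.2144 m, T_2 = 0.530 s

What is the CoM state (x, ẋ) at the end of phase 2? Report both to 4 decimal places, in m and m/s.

x = -0.3907, ẋ = -1.5475

phase 1: p=-0.0445, T=0.353, ωT=1.013534, cosh=1.559127, sinh=1.196193; start (x,ẋ)=(-0.103500, 0.178900) → end (x,ẋ)=(-0.061956, 0.076292)
phase 2: p=0.2144, T=0.530, ωT=1.521736, cosh=2.399251, sinh=2.180918; start (x,ẋ)=(-0.061956, 0.076292) → end (x,ẋ)=(-0.390696, -1.547455)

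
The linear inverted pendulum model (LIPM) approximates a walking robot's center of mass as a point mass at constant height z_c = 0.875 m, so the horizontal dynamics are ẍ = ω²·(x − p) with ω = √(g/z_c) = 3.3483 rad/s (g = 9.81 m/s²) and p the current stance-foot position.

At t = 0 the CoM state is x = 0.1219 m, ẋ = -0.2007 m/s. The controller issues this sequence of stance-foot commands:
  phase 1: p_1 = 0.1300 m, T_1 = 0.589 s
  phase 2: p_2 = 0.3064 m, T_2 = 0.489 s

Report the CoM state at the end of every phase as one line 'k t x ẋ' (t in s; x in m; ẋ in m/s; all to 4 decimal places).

phase 1: p=0.1300, T=0.589, ωT=1.972149, cosh=3.662629, sinh=3.523472; start (x,ẋ)=(0.121900, -0.200700) → end (x,ẋ)=(-0.110867, -0.830651)
phase 2: p=0.3064, T=0.489, ωT=1.637319, cosh=2.667933, sinh=2.473432; start (x,ẋ)=(-0.110867, -0.830651) → end (x,ẋ)=(-1.420453, -5.671841)

1 0.5890 -0.1109 -0.8307
2 1.0780 -1.4205 -5.6718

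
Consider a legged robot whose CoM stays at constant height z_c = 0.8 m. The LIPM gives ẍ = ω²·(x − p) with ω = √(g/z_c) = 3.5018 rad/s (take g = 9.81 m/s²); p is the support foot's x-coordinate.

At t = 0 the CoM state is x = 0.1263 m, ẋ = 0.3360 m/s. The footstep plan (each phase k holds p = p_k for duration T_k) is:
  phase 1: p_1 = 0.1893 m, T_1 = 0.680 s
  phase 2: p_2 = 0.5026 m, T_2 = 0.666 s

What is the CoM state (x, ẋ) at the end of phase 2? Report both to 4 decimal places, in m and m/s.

phase 1: p=0.1893, T=0.680, ωT=2.381224, cosh=5.455287, sinh=5.362849; start (x,ẋ)=(0.126300, 0.336000) → end (x,ẋ)=(0.360186, 0.649860)
phase 2: p=0.5026, T=0.666, ωT=2.332199, cosh=5.198824, sinh=5.101742; start (x,ẋ)=(0.360186, 0.649860) → end (x,ẋ)=(0.708989, 0.834238)

x = 0.7090, ẋ = 0.8342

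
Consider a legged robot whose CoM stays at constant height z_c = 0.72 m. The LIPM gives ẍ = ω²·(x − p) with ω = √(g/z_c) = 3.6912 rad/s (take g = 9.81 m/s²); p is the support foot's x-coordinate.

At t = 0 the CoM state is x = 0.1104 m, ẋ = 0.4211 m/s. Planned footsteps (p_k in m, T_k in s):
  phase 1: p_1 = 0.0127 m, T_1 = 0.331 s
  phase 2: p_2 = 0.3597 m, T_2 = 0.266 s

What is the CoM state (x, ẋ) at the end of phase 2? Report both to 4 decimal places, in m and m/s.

x = 0.7898, ẋ = 2.0741

phase 1: p=0.0127, T=0.331, ωT=1.221787, cosh=1.843975, sinh=1.549272; start (x,ẋ)=(0.110400, 0.421100) → end (x,ẋ)=(0.369601, 1.335212)
phase 2: p=0.3597, T=0.266, ωT=0.981859, cosh=1.522014, sinh=1.147400; start (x,ẋ)=(0.369601, 1.335212) → end (x,ẋ)=(0.789816, 2.074144)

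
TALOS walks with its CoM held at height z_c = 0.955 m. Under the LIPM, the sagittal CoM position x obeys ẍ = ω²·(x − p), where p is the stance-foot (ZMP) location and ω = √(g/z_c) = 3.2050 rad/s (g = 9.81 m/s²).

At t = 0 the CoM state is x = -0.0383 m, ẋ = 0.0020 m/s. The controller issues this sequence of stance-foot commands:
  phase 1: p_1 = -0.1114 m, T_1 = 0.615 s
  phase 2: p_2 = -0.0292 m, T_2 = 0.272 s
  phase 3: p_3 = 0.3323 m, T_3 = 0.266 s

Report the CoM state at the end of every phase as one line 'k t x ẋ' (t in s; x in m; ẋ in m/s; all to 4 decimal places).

phase 1: p=-0.1114, T=0.615, ωT=1.971075, cosh=3.658848, sinh=3.519541; start (x,ẋ)=(-0.038300, 0.002000) → end (x,ẋ)=(0.158258, 0.831895)
phase 2: p=-0.0292, T=0.272, ωT=0.871760, cosh=1.404665, sinh=0.986450; start (x,ẋ)=(0.158258, 0.831895) → end (x,ẋ)=(0.490161, 1.761197)
phase 3: p=0.3323, T=0.266, ωT=0.852530, cosh=1.385954, sinh=0.959619; start (x,ẋ)=(0.490161, 1.761197) → end (x,ẋ)=(1.078413, 2.926451)

1 0.6150 0.1583 0.8319
2 0.8870 0.4902 1.7612
3 1.1530 1.0784 2.9265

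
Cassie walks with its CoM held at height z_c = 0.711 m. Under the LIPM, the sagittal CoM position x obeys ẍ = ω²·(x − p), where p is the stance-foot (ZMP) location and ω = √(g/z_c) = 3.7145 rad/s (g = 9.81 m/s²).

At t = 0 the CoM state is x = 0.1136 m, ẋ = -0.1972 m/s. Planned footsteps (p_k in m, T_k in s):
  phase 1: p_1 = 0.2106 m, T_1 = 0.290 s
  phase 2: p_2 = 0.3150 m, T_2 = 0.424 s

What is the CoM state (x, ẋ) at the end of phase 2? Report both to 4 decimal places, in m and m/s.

x = -1.0140, ẋ = -4.8447

phase 1: p=0.2106, T=0.290, ωT=1.077205, cosh=1.638503, sinh=1.297957; start (x,ẋ)=(0.113600, -0.197200) → end (x,ẋ)=(-0.017242, -0.790775)
phase 2: p=0.3150, T=0.424, ωT=1.574948, cosh=2.518754, sinh=2.311736; start (x,ẋ)=(-0.017242, -0.790775) → end (x,ẋ)=(-1.013980, -4.844716)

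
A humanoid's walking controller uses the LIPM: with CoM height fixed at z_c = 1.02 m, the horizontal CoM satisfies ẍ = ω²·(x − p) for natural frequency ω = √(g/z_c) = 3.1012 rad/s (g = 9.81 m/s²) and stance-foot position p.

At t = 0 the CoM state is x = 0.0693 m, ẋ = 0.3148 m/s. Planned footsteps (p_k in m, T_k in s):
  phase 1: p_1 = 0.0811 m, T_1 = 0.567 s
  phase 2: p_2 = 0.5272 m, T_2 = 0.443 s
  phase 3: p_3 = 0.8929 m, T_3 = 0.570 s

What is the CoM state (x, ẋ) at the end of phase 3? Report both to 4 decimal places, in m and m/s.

x = 0.6424, ẋ = -0.5209

phase 1: p=0.0811, T=0.567, ωT=1.758380, cosh=2.987677, sinh=2.815354; start (x,ẋ)=(0.069300, 0.314800) → end (x,ẋ)=(0.331629, 0.837495)
phase 2: p=0.5272, T=0.443, ωT=1.373832, cosh=2.101797, sinh=1.848662; start (x,ẋ)=(0.331629, 0.837495) → end (x,ẋ)=(0.615391, 0.639025)
phase 3: p=0.8929, T=0.570, ωT=1.767684, cosh=3.014000, sinh=2.843272; start (x,ẋ)=(0.615391, 0.639025) → end (x,ẋ)=(0.642366, -0.520927)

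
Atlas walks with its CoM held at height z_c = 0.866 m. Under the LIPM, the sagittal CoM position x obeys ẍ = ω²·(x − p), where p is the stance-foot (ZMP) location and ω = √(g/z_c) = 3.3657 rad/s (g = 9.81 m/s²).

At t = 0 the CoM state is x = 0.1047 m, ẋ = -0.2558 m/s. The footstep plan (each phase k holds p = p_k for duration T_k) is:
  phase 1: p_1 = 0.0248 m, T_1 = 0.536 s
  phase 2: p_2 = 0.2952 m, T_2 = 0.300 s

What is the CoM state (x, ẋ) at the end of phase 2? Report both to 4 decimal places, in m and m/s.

phase 1: p=0.0248, T=0.536, ωT=1.804015, cosh=3.119312, sinh=2.954675; start (x,ẋ)=(0.104700, -0.255800) → end (x,ẋ)=(0.049472, -0.003350)
phase 2: p=0.2952, T=0.300, ωT=1.009710, cosh=1.554565, sinh=1.190240; start (x,ẋ)=(0.049472, -0.003350) → end (x,ẋ)=(-0.087985, -0.989594)

x = -0.0880, ẋ = -0.9896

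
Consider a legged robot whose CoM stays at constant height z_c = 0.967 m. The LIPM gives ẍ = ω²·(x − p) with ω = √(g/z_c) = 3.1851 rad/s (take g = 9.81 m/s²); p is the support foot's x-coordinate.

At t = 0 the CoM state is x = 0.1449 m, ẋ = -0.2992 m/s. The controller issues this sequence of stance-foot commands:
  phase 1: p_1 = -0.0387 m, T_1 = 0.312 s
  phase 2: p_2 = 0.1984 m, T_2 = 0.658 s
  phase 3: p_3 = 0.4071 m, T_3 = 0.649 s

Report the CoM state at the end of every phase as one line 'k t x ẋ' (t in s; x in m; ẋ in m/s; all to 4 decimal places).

1 0.3120 0.1338 0.2221
2 0.9700 0.2109 0.0925
3 1.6190 -0.2676 -2.0581

phase 1: p=-0.0387, T=0.312, ωT=0.993751, cosh=1.535767, sinh=1.165582; start (x,ẋ)=(0.144900, -0.299200) → end (x,ẋ)=(0.133775, 0.222112)
phase 2: p=0.1984, T=0.658, ωT=2.095796, cosh=4.127441, sinh=4.004469; start (x,ẋ)=(0.133775, 0.222112) → end (x,ẋ)=(0.210916, 0.092489)
phase 3: p=0.4071, T=0.649, ωT=2.067130, cosh=4.014330, sinh=3.887781; start (x,ẋ)=(0.210916, 0.092489) → end (x,ẋ)=(-0.267555, -2.058062)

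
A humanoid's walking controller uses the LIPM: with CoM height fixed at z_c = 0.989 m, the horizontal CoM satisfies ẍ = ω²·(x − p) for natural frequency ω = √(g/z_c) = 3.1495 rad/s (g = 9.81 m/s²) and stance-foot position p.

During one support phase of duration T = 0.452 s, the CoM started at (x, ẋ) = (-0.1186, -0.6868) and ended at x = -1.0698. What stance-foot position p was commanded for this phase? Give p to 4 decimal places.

ωT = 3.1495·0.452 = 1.423574; cosh(ωT) = 2.196392, sinh(ωT) = 1.955541
x(T) = p + (x₀−p)·cosh(ωT) + (ẋ₀/ω)·sinh(ωT) ⇒ p·(1 − cosh) = x(T) − x₀·cosh − (ẋ₀/ω)·sinh
numerator   = -1.0698 − (-0.1186)·2.196392 − (-0.6868/3.1495)·1.955541 = -0.382870
denominator = 1 − 2.196392 = -1.196392
p = -0.382870 / -1.196392 = 0.3200

p = 0.3200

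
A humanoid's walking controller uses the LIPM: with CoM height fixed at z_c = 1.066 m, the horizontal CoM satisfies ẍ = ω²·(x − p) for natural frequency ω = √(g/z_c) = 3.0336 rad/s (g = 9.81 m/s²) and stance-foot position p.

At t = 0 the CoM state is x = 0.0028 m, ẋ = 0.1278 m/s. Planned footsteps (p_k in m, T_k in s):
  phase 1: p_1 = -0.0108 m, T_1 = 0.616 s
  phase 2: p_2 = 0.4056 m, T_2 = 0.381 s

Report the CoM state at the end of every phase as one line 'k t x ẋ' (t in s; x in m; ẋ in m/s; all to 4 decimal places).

phase 1: p=-0.0108, T=0.616, ωT=1.868698, cosh=3.317088, sinh=3.162764; start (x,ẋ)=(0.002800, 0.127800) → end (x,ẋ)=(0.167554, 0.554410)
phase 2: p=0.4056, T=0.381, ωT=1.155802, cosh=1.745687, sinh=1.430882; start (x,ẋ)=(0.167554, 0.554410) → end (x,ẋ)=(0.251549, -0.065467)

1 0.6160 0.1676 0.5544
2 0.9970 0.2515 -0.0655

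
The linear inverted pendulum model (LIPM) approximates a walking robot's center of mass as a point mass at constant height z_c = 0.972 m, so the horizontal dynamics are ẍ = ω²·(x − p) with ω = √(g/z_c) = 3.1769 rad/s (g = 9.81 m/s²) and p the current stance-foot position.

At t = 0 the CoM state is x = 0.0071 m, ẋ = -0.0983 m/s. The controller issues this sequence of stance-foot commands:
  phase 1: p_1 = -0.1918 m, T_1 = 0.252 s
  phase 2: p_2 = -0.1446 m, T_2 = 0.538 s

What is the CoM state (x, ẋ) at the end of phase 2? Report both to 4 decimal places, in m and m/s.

x = 0.7632, ẋ = 2.8518

phase 1: p=-0.1918, T=0.252, ωT=0.800579, cosh=1.337949, sinh=0.888880; start (x,ẋ)=(0.007100, -0.098300) → end (x,ẋ)=(0.046814, 0.430150)
phase 2: p=-0.1446, T=0.538, ωT=1.709172, cosh=2.852701, sinh=2.671685; start (x,ẋ)=(0.046814, 0.430150) → end (x,ẋ)=(0.763192, 2.851752)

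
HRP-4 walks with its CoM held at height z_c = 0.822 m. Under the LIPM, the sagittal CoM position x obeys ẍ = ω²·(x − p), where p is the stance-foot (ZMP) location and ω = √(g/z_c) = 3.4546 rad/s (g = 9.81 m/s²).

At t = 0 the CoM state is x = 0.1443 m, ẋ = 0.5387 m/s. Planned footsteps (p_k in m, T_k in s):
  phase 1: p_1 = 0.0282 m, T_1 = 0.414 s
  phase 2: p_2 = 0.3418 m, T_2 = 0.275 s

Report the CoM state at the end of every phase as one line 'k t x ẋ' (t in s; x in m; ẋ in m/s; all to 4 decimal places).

1 0.4140 0.5919 1.9804
2 0.6890 1.3439 3.8934

phase 1: p=0.0282, T=0.414, ωT=1.430204, cosh=2.209407, sinh=1.970147; start (x,ẋ)=(0.144300, 0.538700) → end (x,ẋ)=(0.591931, 1.980392)
phase 2: p=0.3418, T=0.275, ωT=0.950015, cosh=1.486242, sinh=1.099507; start (x,ẋ)=(0.591931, 1.980392) → end (x,ẋ)=(1.343861, 3.893428)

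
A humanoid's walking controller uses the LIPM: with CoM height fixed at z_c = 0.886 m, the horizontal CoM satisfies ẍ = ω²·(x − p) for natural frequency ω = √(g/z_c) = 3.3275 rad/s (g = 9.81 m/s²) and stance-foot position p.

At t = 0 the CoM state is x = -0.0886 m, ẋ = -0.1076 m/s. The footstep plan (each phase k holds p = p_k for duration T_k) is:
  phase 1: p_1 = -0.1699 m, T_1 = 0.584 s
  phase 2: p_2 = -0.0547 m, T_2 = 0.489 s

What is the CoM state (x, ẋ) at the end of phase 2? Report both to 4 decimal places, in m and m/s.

phase 1: p=-0.1699, T=0.584, ωT=1.943260, cosh=3.562355, sinh=3.419119; start (x,ẋ)=(-0.088600, -0.107600) → end (x,ẋ)=(0.009157, 0.541650)
phase 2: p=-0.0547, T=0.489, ωT=1.627147, cosh=2.642913, sinh=2.446424; start (x,ẋ)=(0.009157, 0.541650) → end (x,ẋ)=(0.512297, 1.951359)

x = 0.5123, ẋ = 1.9514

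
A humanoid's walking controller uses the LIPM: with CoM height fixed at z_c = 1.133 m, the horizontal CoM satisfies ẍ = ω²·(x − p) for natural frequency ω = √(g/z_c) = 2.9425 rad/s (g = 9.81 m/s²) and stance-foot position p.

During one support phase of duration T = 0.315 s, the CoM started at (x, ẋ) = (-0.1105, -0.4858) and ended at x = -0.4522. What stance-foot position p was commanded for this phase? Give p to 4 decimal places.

p = 0.2490

ωT = 2.9425·0.315 = 0.926887; cosh(ωT) = 1.461208, sinh(ωT) = 1.065425
x(T) = p + (x₀−p)·cosh(ωT) + (ẋ₀/ω)·sinh(ωT) ⇒ p·(1 − cosh) = x(T) − x₀·cosh − (ẋ₀/ω)·sinh
numerator   = -0.4522 − (-0.1105)·1.461208 − (-0.4858/2.9425)·1.065425 = -0.114837
denominator = 1 − 1.461208 = -0.461208
p = -0.114837 / -0.461208 = 0.2490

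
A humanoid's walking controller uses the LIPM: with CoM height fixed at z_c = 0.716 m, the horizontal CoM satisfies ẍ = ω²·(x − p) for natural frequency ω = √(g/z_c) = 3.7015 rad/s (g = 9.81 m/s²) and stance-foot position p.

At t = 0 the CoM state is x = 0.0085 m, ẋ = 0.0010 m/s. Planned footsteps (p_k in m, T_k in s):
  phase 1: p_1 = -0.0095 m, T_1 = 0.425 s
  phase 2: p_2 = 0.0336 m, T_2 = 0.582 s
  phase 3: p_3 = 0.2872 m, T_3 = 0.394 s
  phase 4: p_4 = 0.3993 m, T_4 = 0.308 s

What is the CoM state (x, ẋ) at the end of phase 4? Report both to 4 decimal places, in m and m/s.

phase 1: p=-0.0095, T=0.425, ωT=1.573137, cosh=2.514573, sinh=2.307180; start (x,ẋ)=(0.008500, 0.001000) → end (x,ẋ)=(0.036386, 0.156235)
phase 2: p=0.0336, T=0.582, ωT=2.154273, cosh=4.368804, sinh=4.252816; start (x,ẋ)=(0.036386, 0.156235) → end (x,ẋ)=(0.225275, 0.726411)
phase 3: p=0.2872, T=0.394, ωT=1.458391, cosh=2.265824, sinh=2.033213; start (x,ẋ)=(0.225275, 0.726411) → end (x,ẋ)=(0.545903, 1.179876)
phase 4: p=0.3993, T=0.308, ωT=1.140062, cosh=1.723381, sinh=1.403582; start (x,ẋ)=(0.545903, 1.179876) → end (x,ẋ)=(1.099353, 2.795030)

x = 1.0994, ẋ = 2.7950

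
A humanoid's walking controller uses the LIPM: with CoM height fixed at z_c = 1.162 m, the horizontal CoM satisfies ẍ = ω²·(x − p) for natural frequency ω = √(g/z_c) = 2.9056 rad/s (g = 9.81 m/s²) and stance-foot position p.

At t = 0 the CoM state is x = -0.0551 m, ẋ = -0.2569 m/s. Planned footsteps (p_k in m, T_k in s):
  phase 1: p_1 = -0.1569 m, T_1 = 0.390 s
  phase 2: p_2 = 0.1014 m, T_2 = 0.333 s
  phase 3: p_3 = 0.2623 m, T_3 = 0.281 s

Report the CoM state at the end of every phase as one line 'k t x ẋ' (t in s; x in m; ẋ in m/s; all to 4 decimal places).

1 0.3900 -0.1055 -0.0286
2 0.7230 -0.2212 -0.7198
3 1.0040 -0.6170 -2.2522

phase 1: p=-0.1569, T=0.390, ωT=1.133184, cosh=1.713768, sinh=1.391761; start (x,ẋ)=(-0.055100, -0.256900) → end (x,ẋ)=(-0.105492, -0.028598)
phase 2: p=0.1014, T=0.333, ωT=0.967565, cosh=1.505768, sinh=1.125761; start (x,ẋ)=(-0.105492, -0.028598) → end (x,ẋ)=(-0.221211, -0.719806)
phase 3: p=0.2623, T=0.281, ωT=0.816474, cosh=1.352247, sinh=0.910260; start (x,ẋ)=(-0.221211, -0.719806) → end (x,ẋ)=(-0.617026, -2.252170)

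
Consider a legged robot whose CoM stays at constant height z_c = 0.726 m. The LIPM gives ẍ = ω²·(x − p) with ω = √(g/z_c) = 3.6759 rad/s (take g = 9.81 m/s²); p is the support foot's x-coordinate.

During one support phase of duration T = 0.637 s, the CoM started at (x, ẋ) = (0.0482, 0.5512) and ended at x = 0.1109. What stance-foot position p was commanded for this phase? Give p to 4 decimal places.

ωT = 3.6759·0.637 = 2.341548; cosh(ωT) = 5.246750, sinh(ωT) = 5.150572
x(T) = p + (x₀−p)·cosh(ωT) + (ẋ₀/ω)·sinh(ωT) ⇒ p·(1 − cosh) = x(T) − x₀·cosh − (ẋ₀/ω)·sinh
numerator   = 0.1109 − (0.0482)·5.246750 − (0.5512/3.6759)·5.150572 = -0.914320
denominator = 1 − 5.246750 = -4.246750
p = -0.914320 / -4.246750 = 0.2153

p = 0.2153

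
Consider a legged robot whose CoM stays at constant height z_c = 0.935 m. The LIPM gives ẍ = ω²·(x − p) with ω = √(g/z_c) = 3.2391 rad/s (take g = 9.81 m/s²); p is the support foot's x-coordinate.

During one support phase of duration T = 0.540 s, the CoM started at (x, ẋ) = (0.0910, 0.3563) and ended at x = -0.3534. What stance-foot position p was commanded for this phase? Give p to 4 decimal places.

ωT = 3.2391·0.540 = 1.749114; cosh(ωT) = 2.961717, sinh(ωT) = 2.787789
x(T) = p + (x₀−p)·cosh(ωT) + (ẋ₀/ω)·sinh(ωT) ⇒ p·(1 − cosh) = x(T) − x₀·cosh − (ẋ₀/ω)·sinh
numerator   = -0.3534 − (0.0910)·2.961717 − (0.3563/3.2391)·2.787789 = -0.929572
denominator = 1 − 2.961717 = -1.961717
p = -0.929572 / -1.961717 = 0.4739

p = 0.4739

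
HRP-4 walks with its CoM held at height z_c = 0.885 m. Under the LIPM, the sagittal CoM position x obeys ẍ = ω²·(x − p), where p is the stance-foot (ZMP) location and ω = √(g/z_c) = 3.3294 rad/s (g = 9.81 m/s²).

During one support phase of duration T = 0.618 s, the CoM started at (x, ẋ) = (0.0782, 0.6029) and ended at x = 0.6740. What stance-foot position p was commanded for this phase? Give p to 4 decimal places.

ωT = 3.3294·0.618 = 2.057569; cosh(ωT) = 3.977343, sinh(ωT) = 3.849578
x(T) = p + (x₀−p)·cosh(ωT) + (ẋ₀/ω)·sinh(ωT) ⇒ p·(1 − cosh) = x(T) − x₀·cosh − (ẋ₀/ω)·sinh
numerator   = 0.6740 − (0.0782)·3.977343 − (0.6029/3.3294)·3.849578 = -0.334124
denominator = 1 − 3.977343 = -2.977343
p = -0.334124 / -2.977343 = 0.1122

p = 0.1122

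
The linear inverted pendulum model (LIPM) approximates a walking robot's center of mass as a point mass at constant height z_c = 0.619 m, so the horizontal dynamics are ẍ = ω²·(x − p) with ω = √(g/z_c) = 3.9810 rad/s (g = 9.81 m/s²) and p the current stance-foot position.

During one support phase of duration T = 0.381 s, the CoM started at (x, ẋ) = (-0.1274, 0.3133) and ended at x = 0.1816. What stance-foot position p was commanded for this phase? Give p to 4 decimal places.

ωT = 3.9810·0.381 = 1.516761; cosh(ωT) = 2.388431, sinh(ωT) = 2.169009
x(T) = p + (x₀−p)·cosh(ωT) + (ẋ₀/ω)·sinh(ωT) ⇒ p·(1 − cosh) = x(T) − x₀·cosh − (ẋ₀/ω)·sinh
numerator   = 0.1816 − (-0.1274)·2.388431 − (0.3133/3.9810)·2.169009 = 0.315188
denominator = 1 − 2.388431 = -1.388431
p = 0.315188 / -1.388431 = -0.2270

p = -0.2270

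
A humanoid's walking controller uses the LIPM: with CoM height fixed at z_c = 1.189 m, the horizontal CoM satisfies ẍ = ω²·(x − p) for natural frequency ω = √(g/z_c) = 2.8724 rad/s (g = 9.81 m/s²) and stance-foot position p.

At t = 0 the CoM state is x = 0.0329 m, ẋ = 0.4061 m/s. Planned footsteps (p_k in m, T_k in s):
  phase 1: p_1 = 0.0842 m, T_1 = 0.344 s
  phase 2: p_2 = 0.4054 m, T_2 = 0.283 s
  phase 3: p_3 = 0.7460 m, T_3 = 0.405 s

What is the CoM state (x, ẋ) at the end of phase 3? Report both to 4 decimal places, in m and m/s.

x = -0.1653, ẋ = -2.1556

phase 1: p=0.0842, T=0.344, ωT=0.988106, cosh=1.529211, sinh=1.156930; start (x,ẋ)=(0.032900, 0.406100) → end (x,ẋ)=(0.169318, 0.450534)
phase 2: p=0.4054, T=0.283, ωT=0.812889, cosh=1.348993, sinh=0.905419; start (x,ẋ)=(0.169318, 0.450534) → end (x,ẋ)=(0.228942, -0.006216)
phase 3: p=0.7460, T=0.405, ωT=1.163322, cosh=1.756497, sinh=1.444051; start (x,ẋ)=(0.228942, -0.006216) → end (x,ẋ)=(-0.165336, -2.155620)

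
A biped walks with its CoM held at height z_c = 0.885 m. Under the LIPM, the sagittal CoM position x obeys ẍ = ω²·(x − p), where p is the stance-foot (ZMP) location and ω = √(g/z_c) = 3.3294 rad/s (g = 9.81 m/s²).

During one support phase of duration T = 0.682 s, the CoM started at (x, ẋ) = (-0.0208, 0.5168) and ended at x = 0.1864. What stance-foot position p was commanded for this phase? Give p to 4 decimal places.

ωT = 3.3294·0.682 = 2.270651; cosh(ωT) = 4.894474, sinh(ωT) = 4.791229
x(T) = p + (x₀−p)·cosh(ωT) + (ẋ₀/ω)·sinh(ωT) ⇒ p·(1 − cosh) = x(T) − x₀·cosh − (ẋ₀/ω)·sinh
numerator   = 0.1864 − (-0.0208)·4.894474 − (0.5168/3.3294)·4.791229 = -0.455505
denominator = 1 − 4.894474 = -3.894474
p = -0.455505 / -3.894474 = 0.1170

p = 0.1170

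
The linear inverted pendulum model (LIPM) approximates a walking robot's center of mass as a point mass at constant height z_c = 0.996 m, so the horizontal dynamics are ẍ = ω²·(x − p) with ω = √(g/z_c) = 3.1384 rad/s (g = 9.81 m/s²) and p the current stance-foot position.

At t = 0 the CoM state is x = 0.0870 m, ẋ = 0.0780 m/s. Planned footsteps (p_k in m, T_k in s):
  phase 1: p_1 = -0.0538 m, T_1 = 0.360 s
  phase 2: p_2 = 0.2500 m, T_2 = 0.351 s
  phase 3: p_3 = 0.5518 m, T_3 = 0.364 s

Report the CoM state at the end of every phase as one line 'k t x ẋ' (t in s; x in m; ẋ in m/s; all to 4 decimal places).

1 0.3600 0.2213 0.7458
2 0.7110 0.5200 1.1253
3 1.0750 1.0017 1.8027

phase 1: p=-0.0538, T=0.360, ωT=1.129824, cosh=1.709101, sinh=1.386011; start (x,ẋ)=(0.087000, 0.078000) → end (x,ẋ)=(0.221289, 0.745770)
phase 2: p=0.2500, T=0.351, ωT=1.101578, cosh=1.670629, sinh=1.338283; start (x,ẋ)=(0.221289, 0.745770) → end (x,ẋ)=(0.520046, 1.125314)
phase 3: p=0.5518, T=0.364, ωT=1.142378, cosh=1.726635, sinh=1.407576; start (x,ẋ)=(0.520046, 1.125314) → end (x,ẋ)=(1.001678, 1.802734)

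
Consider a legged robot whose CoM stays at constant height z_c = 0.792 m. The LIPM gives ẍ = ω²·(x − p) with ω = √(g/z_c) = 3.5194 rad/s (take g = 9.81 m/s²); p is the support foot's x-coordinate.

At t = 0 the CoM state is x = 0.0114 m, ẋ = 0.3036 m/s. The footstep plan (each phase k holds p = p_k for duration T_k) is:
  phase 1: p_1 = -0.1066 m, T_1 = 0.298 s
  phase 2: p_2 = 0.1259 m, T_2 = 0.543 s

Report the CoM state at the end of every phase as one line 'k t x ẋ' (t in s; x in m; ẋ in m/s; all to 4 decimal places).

1 0.2980 0.1905 1.0064
2 0.8410 1.2943 4.2271

phase 1: p=-0.1066, T=0.298, ωT=1.048781, cosh=1.602267, sinh=1.251903; start (x,ẋ)=(0.011400, 0.303600) → end (x,ẋ)=(0.190463, 1.006350)
phase 2: p=0.1259, T=0.543, ωT=1.911034, cosh=3.454002, sinh=3.306075; start (x,ẋ)=(0.190463, 1.006350) → end (x,ẋ)=(1.294250, 4.227147)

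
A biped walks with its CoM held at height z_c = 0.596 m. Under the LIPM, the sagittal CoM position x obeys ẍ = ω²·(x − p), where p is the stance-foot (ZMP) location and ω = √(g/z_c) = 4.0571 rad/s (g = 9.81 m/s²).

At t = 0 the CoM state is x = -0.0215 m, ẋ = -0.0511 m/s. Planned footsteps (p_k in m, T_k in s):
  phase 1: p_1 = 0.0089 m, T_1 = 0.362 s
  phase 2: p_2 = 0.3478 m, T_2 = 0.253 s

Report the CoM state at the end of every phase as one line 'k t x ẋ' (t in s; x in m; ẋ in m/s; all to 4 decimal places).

phase 1: p=0.0089, T=0.362, ωT=1.468670, cosh=2.286843, sinh=2.056612; start (x,ẋ)=(-0.021500, -0.051100) → end (x,ẋ)=(-0.086523, -0.370512)
phase 2: p=0.3478, T=0.253, ωT=1.026446, cosh=1.574704, sinh=1.216426; start (x,ẋ)=(-0.086523, -0.370512) → end (x,ẋ)=(-0.447220, -2.726902)

1 0.3620 -0.0865 -0.3705
2 0.6150 -0.4472 -2.7269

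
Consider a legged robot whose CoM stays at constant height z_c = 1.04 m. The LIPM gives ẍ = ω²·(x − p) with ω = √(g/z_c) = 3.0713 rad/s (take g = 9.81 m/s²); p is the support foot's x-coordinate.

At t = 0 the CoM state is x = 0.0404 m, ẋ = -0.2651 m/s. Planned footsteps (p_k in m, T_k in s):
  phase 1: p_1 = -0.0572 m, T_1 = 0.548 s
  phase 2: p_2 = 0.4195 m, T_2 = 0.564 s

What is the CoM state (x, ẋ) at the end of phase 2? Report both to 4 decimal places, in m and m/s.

phase 1: p=-0.0572, T=0.548, ωT=1.683072, cosh=2.783934, sinh=2.598132; start (x,ẋ)=(0.040400, -0.265100) → end (x,ẋ)=(-0.009746, 0.040792)
phase 2: p=0.4195, T=0.564, ωT=1.732213, cosh=2.915022, sinh=2.738130; start (x,ẋ)=(-0.009746, 0.040792) → end (x,ẋ)=(-0.795396, -3.490888)

x = -0.7954, ẋ = -3.4909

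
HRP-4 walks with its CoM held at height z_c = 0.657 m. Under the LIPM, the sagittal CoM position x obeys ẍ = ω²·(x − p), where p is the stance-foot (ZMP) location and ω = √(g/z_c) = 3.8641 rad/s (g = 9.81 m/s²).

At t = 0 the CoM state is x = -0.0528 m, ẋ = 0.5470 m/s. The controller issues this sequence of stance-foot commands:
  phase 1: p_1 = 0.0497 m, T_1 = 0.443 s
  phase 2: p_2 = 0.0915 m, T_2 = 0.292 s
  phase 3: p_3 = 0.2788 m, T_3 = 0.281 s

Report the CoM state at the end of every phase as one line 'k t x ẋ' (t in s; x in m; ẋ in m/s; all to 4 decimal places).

phase 1: p=0.0497, T=0.443, ωT=1.711796, cosh=2.859722, sinh=2.679180; start (x,ẋ)=(-0.052800, 0.547000) → end (x,ẋ)=(0.135842, 0.503124)
phase 2: p=0.0915, T=0.292, ωT=1.128317, cosh=1.707014, sinh=1.383437; start (x,ẋ)=(0.135842, 0.503124) → end (x,ẋ)=(0.347322, 1.095880)
phase 3: p=0.2788, T=0.281, ωT=1.085812, cosh=1.649736, sinh=1.312108; start (x,ẋ)=(0.347322, 1.095880) → end (x,ẋ)=(0.763965, 2.155330)

1 0.4430 0.1358 0.5031
2 0.7350 0.3473 1.0959
3 1.0160 0.7640 2.1553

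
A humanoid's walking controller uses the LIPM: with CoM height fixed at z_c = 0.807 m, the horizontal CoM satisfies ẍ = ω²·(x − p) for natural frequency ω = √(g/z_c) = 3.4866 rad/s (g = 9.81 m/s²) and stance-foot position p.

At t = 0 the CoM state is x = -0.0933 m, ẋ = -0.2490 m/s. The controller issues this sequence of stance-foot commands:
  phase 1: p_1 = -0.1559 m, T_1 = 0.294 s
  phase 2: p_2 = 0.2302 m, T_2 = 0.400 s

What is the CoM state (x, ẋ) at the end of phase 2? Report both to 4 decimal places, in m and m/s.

phase 1: p=-0.1559, T=0.294, ωT=1.025060, cosh=1.573019, sinh=1.214245; start (x,ẋ)=(-0.093300, -0.249000) → end (x,ẋ)=(-0.144146, -0.126659)
phase 2: p=0.2302, T=0.400, ωT=1.394640, cosh=2.140722, sinh=1.892800; start (x,ẋ)=(-0.144146, -0.126659) → end (x,ẋ)=(-0.639931, -2.741614)

x = -0.6399, ẋ = -2.7416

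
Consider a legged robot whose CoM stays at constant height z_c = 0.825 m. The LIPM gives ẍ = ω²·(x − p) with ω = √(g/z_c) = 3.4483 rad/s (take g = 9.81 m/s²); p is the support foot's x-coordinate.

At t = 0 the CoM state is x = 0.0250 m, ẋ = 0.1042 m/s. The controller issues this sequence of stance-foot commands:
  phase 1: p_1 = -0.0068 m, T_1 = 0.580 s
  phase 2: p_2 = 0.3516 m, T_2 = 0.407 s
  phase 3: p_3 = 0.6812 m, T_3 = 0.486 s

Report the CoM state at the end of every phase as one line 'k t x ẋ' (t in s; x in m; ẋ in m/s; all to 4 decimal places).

phase 1: p=-0.0068, T=0.580, ωT=2.000014, cosh=3.762246, sinh=3.626913; start (x,ẋ)=(0.025000, 0.104200) → end (x,ẋ)=(0.222437, 0.789739)
phase 2: p=0.3516, T=0.407, ωT=1.403458, cosh=2.157497, sinh=1.911751; start (x,ẋ)=(0.222437, 0.789739) → end (x,ẋ)=(0.510765, 0.852377)
phase 3: p=0.6812, T=0.486, ωT=1.675874, cosh=2.765303, sinh=2.578159; start (x,ẋ)=(0.510765, 0.852377) → end (x,ẋ)=(0.847184, 0.841866)

1 0.5800 0.2224 0.7897
2 0.9870 0.5108 0.8524
3 1.4730 0.8472 0.8419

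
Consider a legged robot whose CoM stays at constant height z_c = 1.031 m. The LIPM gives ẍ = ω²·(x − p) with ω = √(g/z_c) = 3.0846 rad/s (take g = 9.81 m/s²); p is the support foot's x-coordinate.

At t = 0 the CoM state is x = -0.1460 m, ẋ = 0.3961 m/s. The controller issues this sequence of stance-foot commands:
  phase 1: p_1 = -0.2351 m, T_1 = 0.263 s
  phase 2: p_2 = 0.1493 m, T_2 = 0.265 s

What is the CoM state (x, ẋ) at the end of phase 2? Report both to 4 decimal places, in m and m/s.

x = 0.1796, ẋ = 0.6410

phase 1: p=-0.2351, T=0.263, ωT=0.811250, cosh=1.347511, sinh=0.903208; start (x,ẋ)=(-0.146000, 0.396100) → end (x,ẋ)=(0.000946, 0.781985)
phase 2: p=0.1493, T=0.265, ωT=0.817419, cosh=1.353109, sinh=0.911539; start (x,ẋ)=(0.000946, 0.781985) → end (x,ẋ)=(0.179648, 0.640979)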